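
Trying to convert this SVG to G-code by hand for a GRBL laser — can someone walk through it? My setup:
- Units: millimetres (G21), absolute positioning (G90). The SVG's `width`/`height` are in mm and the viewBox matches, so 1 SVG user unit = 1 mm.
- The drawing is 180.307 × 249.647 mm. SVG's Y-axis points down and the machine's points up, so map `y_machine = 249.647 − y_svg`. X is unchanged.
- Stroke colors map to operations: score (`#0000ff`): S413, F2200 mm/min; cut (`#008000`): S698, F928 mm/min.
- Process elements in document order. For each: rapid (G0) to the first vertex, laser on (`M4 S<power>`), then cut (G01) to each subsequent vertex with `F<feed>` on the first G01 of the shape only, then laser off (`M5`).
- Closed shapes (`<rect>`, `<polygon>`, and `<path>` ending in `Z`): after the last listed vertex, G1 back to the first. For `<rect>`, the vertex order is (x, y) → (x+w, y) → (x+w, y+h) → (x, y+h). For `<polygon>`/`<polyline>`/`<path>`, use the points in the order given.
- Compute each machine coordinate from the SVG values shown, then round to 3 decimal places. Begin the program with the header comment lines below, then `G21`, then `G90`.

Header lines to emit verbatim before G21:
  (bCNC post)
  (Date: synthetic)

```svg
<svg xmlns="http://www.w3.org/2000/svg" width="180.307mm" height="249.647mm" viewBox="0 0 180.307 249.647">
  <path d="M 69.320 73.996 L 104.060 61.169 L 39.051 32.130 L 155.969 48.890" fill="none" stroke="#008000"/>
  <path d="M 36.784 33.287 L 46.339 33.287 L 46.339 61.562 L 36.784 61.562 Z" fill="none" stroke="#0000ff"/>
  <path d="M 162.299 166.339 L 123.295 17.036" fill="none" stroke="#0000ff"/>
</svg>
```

viewBox `0 0 180.307 249.647` with mm width/height → 1 unit = 1 mm. Flip: y_m = 249.647 − y_svg.

**Shape 1** — `<path>` open polyline, stroke `#008000` → cut (S698, F928). Machine vertices: (69.320,175.651) → (104.060,188.478) → (39.051,217.517) → (155.969,200.757). Open path.

**Shape 2** — `<path>` rectangle, stroke `#0000ff` → score (S413, F2200). Machine vertices: (36.784,216.360) → (46.339,216.360) → (46.339,188.085) → (36.784,188.085) → (36.784,216.360). Closed: final G1 returns to the first vertex.

**Shape 3** — `<path>` line segment, stroke `#0000ff` → score (S413, F2200). Machine vertices: (162.299,83.308) → (123.295,232.611). Open path.

(bCNC post)
(Date: synthetic)
G21
G90
G0 X69.320 Y175.651
M4 S698
G01 X104.060 Y188.478 F928
G01 X39.051 Y217.517
G01 X155.969 Y200.757
M5
G0 X36.784 Y216.360
M4 S413
G01 X46.339 Y216.360 F2200
G01 X46.339 Y188.085
G01 X36.784 Y188.085
G01 X36.784 Y216.360
M5
G0 X162.299 Y83.308
M4 S413
G01 X123.295 Y232.611 F2200
M5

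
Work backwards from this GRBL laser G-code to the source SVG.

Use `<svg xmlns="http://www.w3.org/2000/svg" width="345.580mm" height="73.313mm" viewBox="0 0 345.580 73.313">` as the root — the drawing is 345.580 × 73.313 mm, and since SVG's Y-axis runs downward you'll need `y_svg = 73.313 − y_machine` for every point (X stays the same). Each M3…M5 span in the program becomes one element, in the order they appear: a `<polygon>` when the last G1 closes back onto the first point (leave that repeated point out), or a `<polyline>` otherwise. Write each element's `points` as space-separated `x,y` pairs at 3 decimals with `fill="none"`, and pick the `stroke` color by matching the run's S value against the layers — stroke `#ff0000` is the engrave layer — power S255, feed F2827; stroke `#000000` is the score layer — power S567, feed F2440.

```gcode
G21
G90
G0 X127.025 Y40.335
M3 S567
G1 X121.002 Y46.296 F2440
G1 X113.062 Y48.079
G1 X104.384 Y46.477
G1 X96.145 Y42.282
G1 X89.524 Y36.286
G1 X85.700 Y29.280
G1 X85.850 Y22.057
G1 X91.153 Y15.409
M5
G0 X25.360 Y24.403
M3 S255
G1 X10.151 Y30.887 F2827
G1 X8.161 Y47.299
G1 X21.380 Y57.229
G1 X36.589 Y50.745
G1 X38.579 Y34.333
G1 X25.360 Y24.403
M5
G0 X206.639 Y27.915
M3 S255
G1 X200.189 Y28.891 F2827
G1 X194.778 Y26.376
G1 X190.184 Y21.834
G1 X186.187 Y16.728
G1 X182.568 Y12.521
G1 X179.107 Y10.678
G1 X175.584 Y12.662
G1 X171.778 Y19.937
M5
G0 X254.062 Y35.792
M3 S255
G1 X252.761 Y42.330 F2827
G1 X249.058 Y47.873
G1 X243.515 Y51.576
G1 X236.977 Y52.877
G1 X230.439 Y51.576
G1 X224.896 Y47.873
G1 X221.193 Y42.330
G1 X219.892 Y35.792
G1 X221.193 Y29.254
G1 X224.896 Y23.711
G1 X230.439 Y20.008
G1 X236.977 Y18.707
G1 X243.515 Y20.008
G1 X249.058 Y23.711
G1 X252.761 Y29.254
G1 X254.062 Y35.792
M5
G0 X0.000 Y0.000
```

<svg xmlns="http://www.w3.org/2000/svg" width="345.580mm" height="73.313mm" viewBox="0 0 345.580 73.313">
  <polyline points="127.025,32.978 121.002,27.017 113.062,25.234 104.384,26.836 96.145,31.031 89.524,37.027 85.700,44.033 85.850,51.256 91.153,57.904" fill="none" stroke="#000000"/>
  <polygon points="25.360,48.910 10.151,42.426 8.161,26.014 21.380,16.084 36.589,22.568 38.579,38.980" fill="none" stroke="#ff0000"/>
  <polyline points="206.639,45.398 200.189,44.422 194.778,46.937 190.184,51.479 186.187,56.585 182.568,60.792 179.107,62.635 175.584,60.651 171.778,53.376" fill="none" stroke="#ff0000"/>
  <polygon points="254.062,37.521 252.761,30.983 249.058,25.440 243.515,21.737 236.977,20.436 230.439,21.737 224.896,25.440 221.193,30.983 219.892,37.521 221.193,44.059 224.896,49.602 230.439,53.305 236.977,54.606 243.515,53.305 249.058,49.602 252.761,44.059" fill="none" stroke="#ff0000"/>
</svg>

y_svg = 73.313 − y_m.

[1] S567→`#000000` (score); open run; points: 127.025,32.978 121.002,27.017 113.062,25.234 104.384,26.836 96.145,31.031 89.524,37.027 85.700,44.033 85.850,51.256 91.153,57.904

[2] S255→`#ff0000` (engrave); closed run; points: 25.360,48.910 10.151,42.426 8.161,26.014 21.380,16.084 36.589,22.568 38.579,38.980

[3] S255→`#ff0000` (engrave); open run; points: 206.639,45.398 200.189,44.422 194.778,46.937 190.184,51.479 186.187,56.585 182.568,60.792 179.107,62.635 175.584,60.651 171.778,53.376

[4] S255→`#ff0000` (engrave); closed run; points: 254.062,37.521 252.761,30.983 249.058,25.440 243.515,21.737 236.977,20.436 230.439,21.737 224.896,25.440 221.193,30.983 219.892,37.521 221.193,44.059 224.896,49.602 230.439,53.305 236.977,54.606 243.515,53.305 249.058,49.602 252.761,44.059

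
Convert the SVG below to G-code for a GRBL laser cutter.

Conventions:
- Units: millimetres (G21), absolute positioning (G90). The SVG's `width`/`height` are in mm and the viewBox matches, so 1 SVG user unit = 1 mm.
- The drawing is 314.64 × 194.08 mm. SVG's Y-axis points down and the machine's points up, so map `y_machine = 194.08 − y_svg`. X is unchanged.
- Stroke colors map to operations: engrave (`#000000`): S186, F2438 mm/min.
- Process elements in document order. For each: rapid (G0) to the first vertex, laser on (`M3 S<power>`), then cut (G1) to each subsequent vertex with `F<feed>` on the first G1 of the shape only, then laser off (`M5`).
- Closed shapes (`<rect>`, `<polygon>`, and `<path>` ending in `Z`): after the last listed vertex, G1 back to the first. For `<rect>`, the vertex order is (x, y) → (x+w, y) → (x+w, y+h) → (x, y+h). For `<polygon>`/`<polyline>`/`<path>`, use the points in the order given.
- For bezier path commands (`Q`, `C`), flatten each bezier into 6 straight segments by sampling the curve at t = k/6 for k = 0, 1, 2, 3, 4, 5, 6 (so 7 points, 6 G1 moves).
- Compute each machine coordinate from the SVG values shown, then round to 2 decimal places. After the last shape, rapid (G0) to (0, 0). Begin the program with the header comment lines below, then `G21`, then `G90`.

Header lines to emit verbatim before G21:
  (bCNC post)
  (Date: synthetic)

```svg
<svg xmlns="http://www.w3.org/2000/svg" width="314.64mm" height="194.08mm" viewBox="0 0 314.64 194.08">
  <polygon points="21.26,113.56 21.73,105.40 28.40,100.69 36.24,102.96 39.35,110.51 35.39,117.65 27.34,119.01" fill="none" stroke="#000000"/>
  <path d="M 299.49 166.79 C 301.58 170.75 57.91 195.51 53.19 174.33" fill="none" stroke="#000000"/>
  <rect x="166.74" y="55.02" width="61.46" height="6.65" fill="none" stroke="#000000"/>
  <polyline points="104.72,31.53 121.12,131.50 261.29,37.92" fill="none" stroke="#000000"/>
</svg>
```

viewBox `0 0 314.64 194.08` with mm width/height → 1 unit = 1 mm. Flip: y_m = 194.08 − y_svg.

**Shape 1** — `<polygon>` regular polygon, stroke `#000000` → engrave (S186, F2438). Machine vertices: (21.26,80.52) → (21.73,88.68) → (28.40,93.39) → (36.24,91.12) → (39.35,83.57) → (35.39,76.43) → (27.34,75.07) → (21.26,80.52). Closed: final G1 returns to the first vertex.

**Shape 2** — `<path>` cubic bezier, stroke `#000000` → engrave (S186, F2438). Control points (SVG): P0=(299.49,166.79), P1=(301.58,170.75), P2=(57.91,195.51), P3=(53.19,174.33); sampled at t=k/6. Machine vertices: (299.49,27.29) → (282.30,23.89) → (237.61,18.87) → (178.89,14.09) → (119.61,11.41) → (73.22,12.68) → (53.19,19.75). Open path.

**Shape 3** — `<rect>` rectangle, stroke `#000000` → engrave (S186, F2438). Machine vertices: (166.74,139.06) → (228.20,139.06) → (228.20,132.41) → (166.74,132.41) → (166.74,139.06). Closed: final G1 returns to the first vertex.

**Shape 4** — `<polyline>` open polyline, stroke `#000000` → engrave (S186, F2438). Machine vertices: (104.72,162.55) → (121.12,62.58) → (261.29,156.16). Open path.

(bCNC post)
(Date: synthetic)
G21
G90
G0 X21.26 Y80.52
M3 S186
G1 X21.73 Y88.68 F2438
G1 X28.40 Y93.39
G1 X36.24 Y91.12
G1 X39.35 Y83.57
G1 X35.39 Y76.43
G1 X27.34 Y75.07
G1 X21.26 Y80.52
M5
G0 X299.49 Y27.29
M3 S186
G1 X282.30 Y23.89 F2438
G1 X237.61 Y18.87
G1 X178.89 Y14.09
G1 X119.61 Y11.41
G1 X73.22 Y12.68
G1 X53.19 Y19.75
M5
G0 X166.74 Y139.06
M3 S186
G1 X228.20 Y139.06 F2438
G1 X228.20 Y132.41
G1 X166.74 Y132.41
G1 X166.74 Y139.06
M5
G0 X104.72 Y162.55
M3 S186
G1 X121.12 Y62.58 F2438
G1 X261.29 Y156.16
M5
G0 X0.00 Y0.00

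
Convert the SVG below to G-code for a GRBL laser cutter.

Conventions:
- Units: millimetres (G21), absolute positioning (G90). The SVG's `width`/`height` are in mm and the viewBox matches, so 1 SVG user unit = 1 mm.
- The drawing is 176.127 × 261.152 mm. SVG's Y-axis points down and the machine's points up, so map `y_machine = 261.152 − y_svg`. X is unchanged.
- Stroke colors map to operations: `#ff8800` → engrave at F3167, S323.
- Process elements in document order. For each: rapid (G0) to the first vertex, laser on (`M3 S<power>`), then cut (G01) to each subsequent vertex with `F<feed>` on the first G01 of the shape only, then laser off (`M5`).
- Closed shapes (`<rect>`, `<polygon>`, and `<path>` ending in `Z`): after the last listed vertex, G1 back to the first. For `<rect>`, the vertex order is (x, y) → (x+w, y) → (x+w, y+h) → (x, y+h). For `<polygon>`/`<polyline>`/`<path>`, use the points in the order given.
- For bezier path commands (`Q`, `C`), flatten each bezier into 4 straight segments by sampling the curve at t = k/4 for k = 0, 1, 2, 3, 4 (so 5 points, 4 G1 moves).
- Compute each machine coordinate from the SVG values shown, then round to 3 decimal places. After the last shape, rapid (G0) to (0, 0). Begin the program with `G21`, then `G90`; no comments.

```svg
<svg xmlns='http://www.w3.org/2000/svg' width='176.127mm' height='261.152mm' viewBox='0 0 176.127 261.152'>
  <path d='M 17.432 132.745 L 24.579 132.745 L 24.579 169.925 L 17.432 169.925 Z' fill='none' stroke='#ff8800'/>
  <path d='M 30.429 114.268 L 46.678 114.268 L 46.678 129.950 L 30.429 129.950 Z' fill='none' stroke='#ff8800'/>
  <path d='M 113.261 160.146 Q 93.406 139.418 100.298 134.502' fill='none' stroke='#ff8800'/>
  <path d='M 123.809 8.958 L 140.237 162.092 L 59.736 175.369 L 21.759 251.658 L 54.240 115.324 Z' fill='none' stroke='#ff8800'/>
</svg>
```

viewBox `0 0 176.127 261.152` with mm width/height → 1 unit = 1 mm. Flip: y_m = 261.152 − y_svg.

**Shape 1** — `<path>` rectangle, stroke `#ff8800` → engrave (S323, F3167). Machine vertices: (17.432,128.407) → (24.579,128.407) → (24.579,91.227) → (17.432,91.227) → (17.432,128.407). Closed: final G1 returns to the first vertex.

**Shape 2** — `<path>` rectangle, stroke `#ff8800` → engrave (S323, F3167). Machine vertices: (30.429,146.884) → (46.678,146.884) → (46.678,131.202) → (30.429,131.202) → (30.429,146.884). Closed: final G1 returns to the first vertex.

**Shape 3** — `<path>` quadratic bezier, stroke `#ff8800` → engrave (S323, F3167). Control points (SVG): P0=(113.261,160.146), P1=(93.406,139.418), P2=(100.298,134.502); sampled at t=k/4. Machine vertices: (113.261,101.006) → (105.005,110.382) → (100.093,117.781) → (98.524,123.204) → (100.298,126.650). Open path.

**Shape 4** — `<path>` closed polygon, stroke `#ff8800` → engrave (S323, F3167). Machine vertices: (123.809,252.194) → (140.237,99.060) → (59.736,85.783) → (21.759,9.494) → (54.240,145.828) → (123.809,252.194). Closed: final G1 returns to the first vertex.

G21
G90
G0 X17.432 Y128.407
M3 S323
G01 X24.579 Y128.407 F3167
G01 X24.579 Y91.227
G01 X17.432 Y91.227
G01 X17.432 Y128.407
M5
G0 X30.429 Y146.884
M3 S323
G01 X46.678 Y146.884 F3167
G01 X46.678 Y131.202
G01 X30.429 Y131.202
G01 X30.429 Y146.884
M5
G0 X113.261 Y101.006
M3 S323
G01 X105.005 Y110.382 F3167
G01 X100.093 Y117.781
G01 X98.524 Y123.204
G01 X100.298 Y126.650
M5
G0 X123.809 Y252.194
M3 S323
G01 X140.237 Y99.060 F3167
G01 X59.736 Y85.783
G01 X21.759 Y9.494
G01 X54.240 Y145.828
G01 X123.809 Y252.194
M5
G0 X0.000 Y0.000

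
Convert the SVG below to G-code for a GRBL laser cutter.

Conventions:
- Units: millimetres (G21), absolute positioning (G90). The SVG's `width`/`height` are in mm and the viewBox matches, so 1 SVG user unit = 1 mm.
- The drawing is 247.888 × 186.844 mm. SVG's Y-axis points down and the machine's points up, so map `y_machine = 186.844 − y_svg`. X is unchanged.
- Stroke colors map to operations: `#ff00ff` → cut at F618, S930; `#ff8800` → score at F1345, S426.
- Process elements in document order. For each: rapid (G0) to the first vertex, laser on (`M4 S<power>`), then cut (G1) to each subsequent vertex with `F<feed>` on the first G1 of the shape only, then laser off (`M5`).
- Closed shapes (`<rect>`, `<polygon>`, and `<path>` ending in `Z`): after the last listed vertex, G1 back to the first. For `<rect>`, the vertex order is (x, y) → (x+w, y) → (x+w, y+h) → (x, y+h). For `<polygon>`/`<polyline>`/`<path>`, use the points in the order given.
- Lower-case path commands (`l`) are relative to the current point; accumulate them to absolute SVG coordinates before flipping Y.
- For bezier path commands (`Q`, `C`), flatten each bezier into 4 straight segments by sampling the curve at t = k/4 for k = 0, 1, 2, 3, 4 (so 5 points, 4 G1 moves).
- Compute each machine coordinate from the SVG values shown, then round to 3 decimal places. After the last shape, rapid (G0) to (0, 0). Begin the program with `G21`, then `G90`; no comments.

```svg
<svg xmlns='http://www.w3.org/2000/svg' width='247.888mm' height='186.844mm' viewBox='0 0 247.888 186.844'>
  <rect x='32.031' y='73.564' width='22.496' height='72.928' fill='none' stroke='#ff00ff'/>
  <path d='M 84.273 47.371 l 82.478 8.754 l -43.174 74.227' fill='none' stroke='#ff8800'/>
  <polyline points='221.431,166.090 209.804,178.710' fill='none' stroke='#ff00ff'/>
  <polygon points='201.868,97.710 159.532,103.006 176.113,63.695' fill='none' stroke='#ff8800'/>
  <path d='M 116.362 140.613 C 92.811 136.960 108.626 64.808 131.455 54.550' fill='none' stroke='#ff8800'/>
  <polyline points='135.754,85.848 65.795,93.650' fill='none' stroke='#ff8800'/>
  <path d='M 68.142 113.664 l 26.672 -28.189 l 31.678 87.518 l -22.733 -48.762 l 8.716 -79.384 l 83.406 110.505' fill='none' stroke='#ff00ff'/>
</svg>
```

G21
G90
G0 X32.031 Y113.280
M4 S930
G1 X54.527 Y113.280 F618
G1 X54.527 Y40.352
G1 X32.031 Y40.352
G1 X32.031 Y113.280
M5
G0 X84.273 Y139.473
M4 S426
G1 X166.751 Y130.719 F1345
G1 X123.577 Y56.492
M5
G0 X221.431 Y20.754
M4 S930
G1 X209.804 Y8.134 F618
M5
G0 X201.868 Y89.134
M4 S426
G1 X159.532 Y83.838 F1345
G1 X176.113 Y123.149
G1 X201.868 Y89.134
M5
G0 X116.362 Y46.231
M4 S426
G1 X105.574 Y59.777 F1345
G1 X106.516 Y86.786
G1 X116.154 Y115.033
G1 X131.455 Y132.294
M5
G0 X135.754 Y100.996
M4 S426
G1 X65.795 Y93.194 F1345
M5
G0 X68.142 Y73.180
M4 S930
G1 X94.814 Y101.369 F618
G1 X126.492 Y13.851
G1 X103.759 Y62.613
G1 X112.475 Y141.997
G1 X195.881 Y31.492
M5
G0 X0.000 Y0.000

Since the viewBox matches the mm dimensions, user units are millimetres directly. The only transform is the Y-flip y_m = 186.844 − y_svg.

Shape 1 is a rectangle drawn with `<rect>`. Its stroke #ff00ff means cut at S930, F618. After flipping Y the toolpath is (32.031,113.280) → (54.527,113.280) → (54.527,40.352) → (32.031,40.352) → (32.031,113.280), returning to the start.

Shape 2 is a open polyline drawn with `<path>`. Its stroke #ff8800 means score at S426, F1345. After flipping Y the toolpath is (84.273,139.473) → (166.751,130.719) → (123.577,56.492).

Shape 3 is a line segment drawn with `<polyline>`. Its stroke #ff00ff means cut at S930, F618. After flipping Y the toolpath is (221.431,20.754) → (209.804,8.134).

Shape 4 is a regular polygon drawn with `<polygon>`. Its stroke #ff8800 means score at S426, F1345. After flipping Y the toolpath is (201.868,89.134) → (159.532,83.838) → (176.113,123.149) → (201.868,89.134), returning to the start.

Shape 5 is a cubic bezier drawn with `<path>`. Its stroke #ff8800 means score at S426, F1345. After flipping Y the toolpath is (116.362,46.231) → (105.574,59.777) → (106.516,86.786) → (116.154,115.033) → (131.455,132.294).

Shape 6 is a line segment drawn with `<polyline>`. Its stroke #ff8800 means score at S426, F1345. After flipping Y the toolpath is (135.754,100.996) → (65.795,93.194).

Shape 7 is a open polyline drawn with `<path>`. Its stroke #ff00ff means cut at S930, F618. After flipping Y the toolpath is (68.142,73.180) → (94.814,101.369) → (126.492,13.851) → (103.759,62.613) → (112.475,141.997) → (195.881,31.492).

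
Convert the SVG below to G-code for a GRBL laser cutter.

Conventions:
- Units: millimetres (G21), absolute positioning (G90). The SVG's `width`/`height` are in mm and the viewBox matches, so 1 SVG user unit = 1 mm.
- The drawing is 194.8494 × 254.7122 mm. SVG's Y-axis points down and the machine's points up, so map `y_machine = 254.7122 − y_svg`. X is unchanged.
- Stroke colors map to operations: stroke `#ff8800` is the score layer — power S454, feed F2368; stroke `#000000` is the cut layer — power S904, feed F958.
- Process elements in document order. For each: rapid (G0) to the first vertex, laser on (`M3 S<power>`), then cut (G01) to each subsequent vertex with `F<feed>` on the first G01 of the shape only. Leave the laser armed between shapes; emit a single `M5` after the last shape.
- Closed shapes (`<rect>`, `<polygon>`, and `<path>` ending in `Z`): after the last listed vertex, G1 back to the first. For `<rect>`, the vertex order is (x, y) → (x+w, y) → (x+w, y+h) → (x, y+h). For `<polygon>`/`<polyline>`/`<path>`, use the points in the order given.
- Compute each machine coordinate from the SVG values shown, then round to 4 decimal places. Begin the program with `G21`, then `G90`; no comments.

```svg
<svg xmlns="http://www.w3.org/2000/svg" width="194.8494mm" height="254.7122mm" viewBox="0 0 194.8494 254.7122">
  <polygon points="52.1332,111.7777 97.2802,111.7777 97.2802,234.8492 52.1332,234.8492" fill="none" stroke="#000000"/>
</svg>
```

G21
G90
G0 X52.1332 Y142.9345
M3 S904
G01 X97.2802 Y142.9345 F958
G01 X97.2802 Y19.8630
G01 X52.1332 Y19.8630
G01 X52.1332 Y142.9345
M5

viewBox `0 0 194.8494 254.7122` with mm width/height → 1 unit = 1 mm. Flip: y_m = 254.7122 − y_svg.

**Shape 1** — `<polygon>` rectangle, stroke `#000000` → cut (S904, F958). Machine vertices: (52.1332,142.9345) → (97.2802,142.9345) → (97.2802,19.8630) → (52.1332,19.8630) → (52.1332,142.9345). Closed: final G1 returns to the first vertex.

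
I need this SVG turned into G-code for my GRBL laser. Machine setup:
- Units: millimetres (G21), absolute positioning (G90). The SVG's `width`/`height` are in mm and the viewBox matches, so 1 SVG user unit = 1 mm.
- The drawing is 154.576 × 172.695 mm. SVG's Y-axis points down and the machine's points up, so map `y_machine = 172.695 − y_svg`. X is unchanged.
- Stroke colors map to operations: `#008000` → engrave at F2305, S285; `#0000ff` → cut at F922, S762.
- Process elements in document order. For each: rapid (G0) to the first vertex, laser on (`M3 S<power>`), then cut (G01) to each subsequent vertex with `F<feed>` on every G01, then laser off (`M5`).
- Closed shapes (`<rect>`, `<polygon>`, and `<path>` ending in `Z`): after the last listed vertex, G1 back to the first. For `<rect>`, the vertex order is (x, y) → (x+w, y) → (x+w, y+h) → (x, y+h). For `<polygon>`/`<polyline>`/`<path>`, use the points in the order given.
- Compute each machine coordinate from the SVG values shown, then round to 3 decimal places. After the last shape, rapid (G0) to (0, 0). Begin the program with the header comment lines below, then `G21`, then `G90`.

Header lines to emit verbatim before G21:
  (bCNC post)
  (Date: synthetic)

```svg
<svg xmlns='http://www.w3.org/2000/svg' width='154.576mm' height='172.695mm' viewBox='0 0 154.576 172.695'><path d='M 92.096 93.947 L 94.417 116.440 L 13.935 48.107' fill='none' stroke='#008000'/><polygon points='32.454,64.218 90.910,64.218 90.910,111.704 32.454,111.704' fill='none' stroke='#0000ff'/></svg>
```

(bCNC post)
(Date: synthetic)
G21
G90
G0 X92.096 Y78.748
M3 S285
G01 X94.417 Y56.255 F2305
G01 X13.935 Y124.588 F2305
M5
G0 X32.454 Y108.477
M3 S762
G01 X90.910 Y108.477 F922
G01 X90.910 Y60.991 F922
G01 X32.454 Y60.991 F922
G01 X32.454 Y108.477 F922
M5
G0 X0.000 Y0.000

1 u = 1 mm; y_m = 172.695 − y.

[1] `<path>` open polyline, #008000→engrave S285 F2305: (92.096,78.748) → (94.417,56.255) → (13.935,124.588)

[2] `<polygon>` rectangle, #0000ff→cut S762 F922: (32.454,108.477) → (90.910,108.477) → (90.910,60.991) → (32.454,60.991) → (32.454,108.477) (closed)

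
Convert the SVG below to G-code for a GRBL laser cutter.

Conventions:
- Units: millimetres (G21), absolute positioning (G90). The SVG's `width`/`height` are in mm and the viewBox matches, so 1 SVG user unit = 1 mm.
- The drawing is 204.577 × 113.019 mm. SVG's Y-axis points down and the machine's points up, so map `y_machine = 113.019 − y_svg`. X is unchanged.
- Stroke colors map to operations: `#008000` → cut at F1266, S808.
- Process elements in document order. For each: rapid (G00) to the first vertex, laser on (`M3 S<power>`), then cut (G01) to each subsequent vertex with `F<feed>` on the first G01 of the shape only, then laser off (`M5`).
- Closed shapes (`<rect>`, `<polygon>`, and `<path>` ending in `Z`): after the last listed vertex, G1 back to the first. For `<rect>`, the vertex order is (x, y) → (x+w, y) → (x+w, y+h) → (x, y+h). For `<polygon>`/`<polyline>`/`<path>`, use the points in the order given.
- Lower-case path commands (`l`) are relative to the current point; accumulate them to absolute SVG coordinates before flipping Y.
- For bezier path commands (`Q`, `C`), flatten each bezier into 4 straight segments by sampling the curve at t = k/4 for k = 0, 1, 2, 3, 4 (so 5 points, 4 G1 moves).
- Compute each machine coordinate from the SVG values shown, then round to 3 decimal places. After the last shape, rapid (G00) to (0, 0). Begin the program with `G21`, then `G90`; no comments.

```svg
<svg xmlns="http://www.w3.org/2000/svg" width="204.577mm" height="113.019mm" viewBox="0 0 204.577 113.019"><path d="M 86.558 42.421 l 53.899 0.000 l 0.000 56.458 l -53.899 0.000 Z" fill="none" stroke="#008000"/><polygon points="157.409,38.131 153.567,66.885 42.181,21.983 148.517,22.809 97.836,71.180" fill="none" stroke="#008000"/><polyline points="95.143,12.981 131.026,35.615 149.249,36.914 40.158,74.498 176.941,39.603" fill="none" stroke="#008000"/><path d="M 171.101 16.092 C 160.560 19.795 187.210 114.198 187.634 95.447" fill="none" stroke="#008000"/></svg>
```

G21
G90
G00 X86.558 Y70.598
M3 S808
G01 X140.457 Y70.598 F1266
G01 X140.457 Y14.140
G01 X86.558 Y14.140
G01 X86.558 Y70.598
M5
G00 X157.409 Y74.888
M3 S808
G01 X153.567 Y46.134 F1266
G01 X42.181 Y91.036
G01 X148.517 Y90.210
G01 X97.836 Y41.839
G01 X157.409 Y74.888
M5
G00 X95.143 Y100.038
M3 S808
G01 X131.026 Y77.404 F1266
G01 X149.249 Y76.105
G01 X40.158 Y38.521
G01 X176.941 Y73.416
M5
G00 X171.101 Y96.927
M3 S808
G01 X169.178 Y80.329 F1266
G01 X175.256 Y48.829
G01 X183.390 Y21.540
G01 X187.634 Y17.572
M5
G00 X0.000 Y0.000

1 u = 1 mm; y_m = 113.019 − y.

[1] `<path>` rectangle, #008000→cut S808 F1266: (86.558,70.598) → (140.457,70.598) → (140.457,14.140) → (86.558,14.140) → (86.558,70.598) (closed)

[2] `<polygon>` closed polygon, #008000→cut S808 F1266: (157.409,74.888) → (153.567,46.134) → (42.181,91.036) → (148.517,90.210) → (97.836,41.839) → (157.409,74.888) (closed)

[3] `<polyline>` open polyline, #008000→cut S808 F1266: (95.143,100.038) → (131.026,77.404) → (149.249,76.105) → (40.158,38.521) → (176.941,73.416)

[4] `<path>` cubic bezier, #008000→cut S808 F1266: (171.101,96.927) → (169.178,80.329) → (175.256,48.829) → (183.390,21.540) → (187.634,17.572)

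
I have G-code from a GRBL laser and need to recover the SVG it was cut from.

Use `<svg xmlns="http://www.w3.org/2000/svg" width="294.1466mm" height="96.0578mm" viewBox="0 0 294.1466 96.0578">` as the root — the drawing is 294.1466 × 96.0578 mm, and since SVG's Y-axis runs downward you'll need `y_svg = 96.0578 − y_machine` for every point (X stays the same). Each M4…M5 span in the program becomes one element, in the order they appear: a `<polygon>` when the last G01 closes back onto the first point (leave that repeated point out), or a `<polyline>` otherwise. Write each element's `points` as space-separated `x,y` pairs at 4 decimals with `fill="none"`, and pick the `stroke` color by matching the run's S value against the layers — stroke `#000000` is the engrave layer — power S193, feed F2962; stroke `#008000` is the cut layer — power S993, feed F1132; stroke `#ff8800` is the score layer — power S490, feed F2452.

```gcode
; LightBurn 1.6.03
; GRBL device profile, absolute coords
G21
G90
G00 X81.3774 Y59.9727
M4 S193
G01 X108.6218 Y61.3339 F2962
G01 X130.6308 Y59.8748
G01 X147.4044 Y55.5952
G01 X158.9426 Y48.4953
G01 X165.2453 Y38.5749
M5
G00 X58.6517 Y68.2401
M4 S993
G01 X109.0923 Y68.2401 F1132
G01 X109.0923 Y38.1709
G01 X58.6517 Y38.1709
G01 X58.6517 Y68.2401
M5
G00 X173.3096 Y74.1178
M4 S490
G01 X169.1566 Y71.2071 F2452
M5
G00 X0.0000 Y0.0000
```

<svg xmlns="http://www.w3.org/2000/svg" width="294.1466mm" height="96.0578mm" viewBox="0 0 294.1466 96.0578">
  <polyline points="81.3774,36.0851 108.6218,34.7239 130.6308,36.1830 147.4044,40.4626 158.9426,47.5625 165.2453,57.4829" fill="none" stroke="#000000"/>
  <polygon points="58.6517,27.8177 109.0923,27.8177 109.0923,57.8869 58.6517,57.8869" fill="none" stroke="#008000"/>
  <polyline points="173.3096,21.9400 169.1566,24.8507" fill="none" stroke="#ff8800"/>
</svg>

Each laser-on run becomes one SVG element. Flip Y back into SVG space with y_svg = 96.0578 − y_machine.

Run 1: the run's S193 means `#000000` (engrave). The run is open, so emit a `<polyline>` with points (Y-flipped): 81.3774,36.0851 108.6218,34.7239 130.6308,36.1830 147.4044,40.4626 158.9426,47.5625 165.2453,57.4829.

Run 2: S993 ⇒ cut layer `#008000`. The run returns to its start, so emit a `<polygon>` with points (Y-flipped): 58.6517,27.8177 109.0923,27.8177 109.0923,57.8869 58.6517,57.8869.

Run 3: S490 ⇒ score layer `#ff8800`. The run is open, so emit a `<polyline>` with points (Y-flipped): 173.3096,21.9400 169.1566,24.8507.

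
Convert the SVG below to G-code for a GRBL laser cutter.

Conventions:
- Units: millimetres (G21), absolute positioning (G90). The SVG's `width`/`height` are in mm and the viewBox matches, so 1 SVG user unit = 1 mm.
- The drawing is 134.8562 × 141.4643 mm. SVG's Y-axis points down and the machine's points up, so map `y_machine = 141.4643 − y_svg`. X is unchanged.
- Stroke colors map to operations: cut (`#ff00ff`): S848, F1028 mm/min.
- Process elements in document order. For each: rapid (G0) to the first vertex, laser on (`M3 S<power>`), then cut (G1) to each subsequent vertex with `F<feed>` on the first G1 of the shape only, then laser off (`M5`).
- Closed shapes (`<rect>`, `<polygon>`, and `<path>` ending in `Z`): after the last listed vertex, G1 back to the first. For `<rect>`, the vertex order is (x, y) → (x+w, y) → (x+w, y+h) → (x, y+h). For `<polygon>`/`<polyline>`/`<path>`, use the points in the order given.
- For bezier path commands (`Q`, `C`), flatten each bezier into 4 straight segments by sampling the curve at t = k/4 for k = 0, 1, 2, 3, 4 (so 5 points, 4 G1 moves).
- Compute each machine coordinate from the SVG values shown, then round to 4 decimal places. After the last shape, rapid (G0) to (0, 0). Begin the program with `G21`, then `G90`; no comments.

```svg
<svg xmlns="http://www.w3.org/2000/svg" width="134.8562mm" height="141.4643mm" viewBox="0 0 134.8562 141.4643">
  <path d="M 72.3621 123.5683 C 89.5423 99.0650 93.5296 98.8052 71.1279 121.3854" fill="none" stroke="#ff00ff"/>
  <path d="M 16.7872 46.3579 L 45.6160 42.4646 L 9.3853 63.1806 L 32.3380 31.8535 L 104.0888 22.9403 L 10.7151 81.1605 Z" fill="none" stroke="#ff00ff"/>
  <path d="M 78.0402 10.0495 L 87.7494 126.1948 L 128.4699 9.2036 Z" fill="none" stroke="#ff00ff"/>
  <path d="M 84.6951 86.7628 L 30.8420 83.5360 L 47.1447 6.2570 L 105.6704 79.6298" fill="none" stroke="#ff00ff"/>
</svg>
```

G21
G90
G0 X72.3621 Y17.8960
M3 S848
G1 X82.5674 Y31.7497 F1028
G1 X86.5882 Y36.6438
G1 X83.1874 Y32.7096
G1 X71.1279 Y20.0789
M5
G0 X16.7872 Y95.1064
M3 S848
G1 X45.6160 Y98.9997 F1028
G1 X9.3853 Y78.2837
G1 X32.3380 Y109.6108
G1 X104.0888 Y118.5240
G1 X10.7151 Y60.3038
G1 X16.7872 Y95.1064
M5
G0 X78.0402 Y131.4148
M3 S848
G1 X87.7494 Y15.2695 F1028
G1 X128.4699 Y132.2607
G1 X78.0402 Y131.4148
M5
G0 X84.6951 Y54.7015
M3 S848
G1 X30.8420 Y57.9283 F1028
G1 X47.1447 Y135.2073
G1 X105.6704 Y61.8345
M5
G0 X0.0000 Y0.0000

Since the viewBox matches the mm dimensions, user units are millimetres directly. The only transform is the Y-flip y_m = 141.4643 − y_svg.

Shape 1 is a cubic bezier drawn with `<path>`. Its stroke #ff00ff means cut at S848, F1028. After flipping Y the toolpath is (72.3621,17.8960) → (82.5674,31.7497) → (86.5882,36.6438) → (83.1874,32.7096) → (71.1279,20.0789).

Shape 2 is a closed polygon drawn with `<path>`. Its stroke #ff00ff means cut at S848, F1028. After flipping Y the toolpath is (16.7872,95.1064) → (45.6160,98.9997) → (9.3853,78.2837) → (32.3380,109.6108) → (104.0888,118.5240) → (10.7151,60.3038) → (16.7872,95.1064), returning to the start.

Shape 3 is a closed polygon drawn with `<path>`. Its stroke #ff00ff means cut at S848, F1028. After flipping Y the toolpath is (78.0402,131.4148) → (87.7494,15.2695) → (128.4699,132.2607) → (78.0402,131.4148), returning to the start.

Shape 4 is a open polyline drawn with `<path>`. Its stroke #ff00ff means cut at S848, F1028. After flipping Y the toolpath is (84.6951,54.7015) → (30.8420,57.9283) → (47.1447,135.2073) → (105.6704,61.8345).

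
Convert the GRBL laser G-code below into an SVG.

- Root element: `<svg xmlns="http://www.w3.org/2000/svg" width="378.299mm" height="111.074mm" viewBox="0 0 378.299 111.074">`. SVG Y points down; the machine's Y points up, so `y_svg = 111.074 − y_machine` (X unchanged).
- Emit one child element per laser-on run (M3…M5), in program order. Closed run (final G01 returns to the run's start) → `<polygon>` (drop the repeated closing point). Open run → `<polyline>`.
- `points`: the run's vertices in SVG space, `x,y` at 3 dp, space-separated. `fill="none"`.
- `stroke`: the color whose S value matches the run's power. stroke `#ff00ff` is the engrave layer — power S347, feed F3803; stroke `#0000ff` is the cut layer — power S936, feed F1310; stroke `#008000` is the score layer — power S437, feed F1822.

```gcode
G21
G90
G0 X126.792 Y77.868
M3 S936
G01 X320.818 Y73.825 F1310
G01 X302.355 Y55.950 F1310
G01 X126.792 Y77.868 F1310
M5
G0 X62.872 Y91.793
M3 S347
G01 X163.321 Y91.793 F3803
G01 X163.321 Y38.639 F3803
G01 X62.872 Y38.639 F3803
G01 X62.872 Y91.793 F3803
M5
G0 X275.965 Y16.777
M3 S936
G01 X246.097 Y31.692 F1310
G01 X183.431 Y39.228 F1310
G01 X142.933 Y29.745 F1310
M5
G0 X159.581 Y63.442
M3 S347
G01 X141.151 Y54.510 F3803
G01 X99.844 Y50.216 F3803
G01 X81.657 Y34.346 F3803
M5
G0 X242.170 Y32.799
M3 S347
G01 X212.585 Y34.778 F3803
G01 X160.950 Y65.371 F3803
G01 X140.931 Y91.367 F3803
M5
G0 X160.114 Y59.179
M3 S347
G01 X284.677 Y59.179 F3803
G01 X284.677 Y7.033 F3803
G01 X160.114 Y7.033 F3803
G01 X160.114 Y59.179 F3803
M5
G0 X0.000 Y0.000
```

y_svg = 111.074 − y_m.

[1] S936→`#0000ff` (cut); closed run; points: 126.792,33.206 320.818,37.249 302.355,55.124

[2] S347→`#ff00ff` (engrave); closed run; points: 62.872,19.281 163.321,19.281 163.321,72.435 62.872,72.435

[3] S936→`#0000ff` (cut); open run; points: 275.965,94.297 246.097,79.382 183.431,71.846 142.933,81.329

[4] S347→`#ff00ff` (engrave); open run; points: 159.581,47.632 141.151,56.564 99.844,60.858 81.657,76.728

[5] S347→`#ff00ff` (engrave); open run; points: 242.170,78.275 212.585,76.296 160.950,45.703 140.931,19.707

[6] S347→`#ff00ff` (engrave); closed run; points: 160.114,51.895 284.677,51.895 284.677,104.041 160.114,104.041

<svg xmlns="http://www.w3.org/2000/svg" width="378.299mm" height="111.074mm" viewBox="0 0 378.299 111.074">
  <polygon points="126.792,33.206 320.818,37.249 302.355,55.124" fill="none" stroke="#0000ff"/>
  <polygon points="62.872,19.281 163.321,19.281 163.321,72.435 62.872,72.435" fill="none" stroke="#ff00ff"/>
  <polyline points="275.965,94.297 246.097,79.382 183.431,71.846 142.933,81.329" fill="none" stroke="#0000ff"/>
  <polyline points="159.581,47.632 141.151,56.564 99.844,60.858 81.657,76.728" fill="none" stroke="#ff00ff"/>
  <polyline points="242.170,78.275 212.585,76.296 160.950,45.703 140.931,19.707" fill="none" stroke="#ff00ff"/>
  <polygon points="160.114,51.895 284.677,51.895 284.677,104.041 160.114,104.041" fill="none" stroke="#ff00ff"/>
</svg>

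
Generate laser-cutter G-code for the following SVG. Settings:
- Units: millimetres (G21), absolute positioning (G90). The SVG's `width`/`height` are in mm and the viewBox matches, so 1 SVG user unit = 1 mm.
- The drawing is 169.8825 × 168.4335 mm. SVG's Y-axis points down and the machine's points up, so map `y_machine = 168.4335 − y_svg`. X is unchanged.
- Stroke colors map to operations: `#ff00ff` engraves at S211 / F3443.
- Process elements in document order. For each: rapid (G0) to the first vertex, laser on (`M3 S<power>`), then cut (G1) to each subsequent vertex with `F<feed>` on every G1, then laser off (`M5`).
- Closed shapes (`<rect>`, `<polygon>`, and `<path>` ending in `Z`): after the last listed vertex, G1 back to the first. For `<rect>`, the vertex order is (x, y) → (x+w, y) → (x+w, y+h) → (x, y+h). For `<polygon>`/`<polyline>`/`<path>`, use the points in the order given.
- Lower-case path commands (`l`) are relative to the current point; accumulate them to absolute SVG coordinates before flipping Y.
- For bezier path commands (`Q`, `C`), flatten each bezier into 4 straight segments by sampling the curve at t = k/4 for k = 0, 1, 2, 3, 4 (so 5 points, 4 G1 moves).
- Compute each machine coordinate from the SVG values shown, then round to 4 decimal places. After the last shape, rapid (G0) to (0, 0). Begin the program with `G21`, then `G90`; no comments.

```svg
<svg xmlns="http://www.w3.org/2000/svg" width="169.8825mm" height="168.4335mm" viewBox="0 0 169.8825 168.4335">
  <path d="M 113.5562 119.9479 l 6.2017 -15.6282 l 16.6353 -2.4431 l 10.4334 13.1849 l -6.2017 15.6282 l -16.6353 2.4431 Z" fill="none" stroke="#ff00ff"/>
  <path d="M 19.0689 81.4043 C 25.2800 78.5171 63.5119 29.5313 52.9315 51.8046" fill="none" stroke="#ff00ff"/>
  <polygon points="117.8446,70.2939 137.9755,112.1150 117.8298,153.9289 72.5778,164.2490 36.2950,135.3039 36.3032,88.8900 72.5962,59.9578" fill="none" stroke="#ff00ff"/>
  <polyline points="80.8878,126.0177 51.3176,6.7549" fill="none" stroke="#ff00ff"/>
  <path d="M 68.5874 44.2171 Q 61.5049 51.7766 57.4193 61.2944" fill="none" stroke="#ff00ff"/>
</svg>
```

Since the viewBox matches the mm dimensions, user units are millimetres directly. The only transform is the Y-flip y_m = 168.4335 − y_svg.

Shape 1 is a regular polygon drawn with `<path>`. Its stroke #ff00ff means engrave at S211, F3443. After flipping Y the toolpath is (113.5562,48.4856) → (119.7579,64.1138) → (136.3932,66.5569) → (146.8266,53.3720) → (140.6249,37.7438) → (123.9896,35.3007) → (113.5562,48.4856), returning to the start.

Shape 2 is a cubic bezier drawn with `<path>`. Its stroke #ff00ff means engrave at S211, F3443. After flipping Y the toolpath is (19.0689,87.0292) → (28.4681,96.0044) → (42.2970,111.2642) → (52.9775,121.8065) → (52.9315,116.6289).

Shape 3 is a regular polygon drawn with `<polygon>`. Its stroke #ff00ff means engrave at S211, F3443. After flipping Y the toolpath is (117.8446,98.1396) → (137.9755,56.3185) → (117.8298,14.5046) → (72.5778,4.1845) → (36.2950,33.1296) → (36.3032,79.5435) → (72.5962,108.4757) → (117.8446,98.1396), returning to the start.

Shape 4 is a line segment drawn with `<polyline>`. Its stroke #ff00ff means engrave at S211, F3443. After flipping Y the toolpath is (80.8878,42.4158) → (51.3176,161.6786).

Shape 5 is a quadratic bezier drawn with `<path>`. Its stroke #ff00ff means engrave at S211, F3443. After flipping Y the toolpath is (68.5874,124.2164) → (65.2335,120.3143) → (62.2541,116.1673) → (59.6494,111.7756) → (57.4193,107.1391).

G21
G90
G0 X113.5562 Y48.4856
M3 S211
G1 X119.7579 Y64.1138 F3443
G1 X136.3932 Y66.5569 F3443
G1 X146.8266 Y53.3720 F3443
G1 X140.6249 Y37.7438 F3443
G1 X123.9896 Y35.3007 F3443
G1 X113.5562 Y48.4856 F3443
M5
G0 X19.0689 Y87.0292
M3 S211
G1 X28.4681 Y96.0044 F3443
G1 X42.2970 Y111.2642 F3443
G1 X52.9775 Y121.8065 F3443
G1 X52.9315 Y116.6289 F3443
M5
G0 X117.8446 Y98.1396
M3 S211
G1 X137.9755 Y56.3185 F3443
G1 X117.8298 Y14.5046 F3443
G1 X72.5778 Y4.1845 F3443
G1 X36.2950 Y33.1296 F3443
G1 X36.3032 Y79.5435 F3443
G1 X72.5962 Y108.4757 F3443
G1 X117.8446 Y98.1396 F3443
M5
G0 X80.8878 Y42.4158
M3 S211
G1 X51.3176 Y161.6786 F3443
M5
G0 X68.5874 Y124.2164
M3 S211
G1 X65.2335 Y120.3143 F3443
G1 X62.2541 Y116.1673 F3443
G1 X59.6494 Y111.7756 F3443
G1 X57.4193 Y107.1391 F3443
M5
G0 X0.0000 Y0.0000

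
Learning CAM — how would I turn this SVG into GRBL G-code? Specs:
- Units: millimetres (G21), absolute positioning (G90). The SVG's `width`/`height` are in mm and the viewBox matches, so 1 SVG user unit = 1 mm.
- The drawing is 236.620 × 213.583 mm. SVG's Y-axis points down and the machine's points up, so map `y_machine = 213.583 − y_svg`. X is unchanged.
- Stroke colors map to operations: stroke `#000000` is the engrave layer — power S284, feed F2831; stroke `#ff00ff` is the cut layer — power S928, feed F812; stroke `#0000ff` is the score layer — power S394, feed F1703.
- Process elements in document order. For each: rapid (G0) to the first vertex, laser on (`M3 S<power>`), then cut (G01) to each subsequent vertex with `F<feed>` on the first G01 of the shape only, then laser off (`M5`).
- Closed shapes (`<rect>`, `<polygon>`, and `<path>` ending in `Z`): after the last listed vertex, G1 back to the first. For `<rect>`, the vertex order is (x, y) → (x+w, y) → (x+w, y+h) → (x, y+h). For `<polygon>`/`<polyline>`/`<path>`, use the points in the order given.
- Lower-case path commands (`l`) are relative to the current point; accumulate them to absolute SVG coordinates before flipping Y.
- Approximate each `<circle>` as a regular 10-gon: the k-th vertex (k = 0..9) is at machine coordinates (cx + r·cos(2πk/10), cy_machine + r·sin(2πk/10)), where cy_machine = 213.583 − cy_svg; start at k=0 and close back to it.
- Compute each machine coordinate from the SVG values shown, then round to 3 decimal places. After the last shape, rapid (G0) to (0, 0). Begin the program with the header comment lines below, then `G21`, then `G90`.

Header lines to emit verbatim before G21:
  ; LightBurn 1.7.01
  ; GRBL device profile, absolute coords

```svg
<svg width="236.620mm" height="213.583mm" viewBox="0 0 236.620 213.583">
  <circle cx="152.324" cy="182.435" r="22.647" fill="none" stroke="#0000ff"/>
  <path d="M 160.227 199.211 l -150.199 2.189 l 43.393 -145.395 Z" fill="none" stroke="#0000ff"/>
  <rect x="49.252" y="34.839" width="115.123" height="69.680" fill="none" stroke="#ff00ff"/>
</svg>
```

Since the viewBox matches the mm dimensions, user units are millimetres directly. The only transform is the Y-flip y_m = 213.583 − y_svg.

Shape 1 is a circle drawn with `<circle>`. Its stroke #0000ff means score at S394, F1703. After flipping Y the toolpath is (174.971,31.148) → (170.646,44.460) → (159.322,52.687) → (145.326,52.687) → (134.002,44.460) → (129.677,31.148) → (134.002,17.836) → (145.326,9.609) → (159.322,9.609) → (170.646,17.836) → (174.971,31.148), returning to the start.

Shape 2 is a closed polygon drawn with `<path>`. Its stroke #0000ff means score at S394, F1703. After flipping Y the toolpath is (160.227,14.372) → (10.028,12.183) → (53.421,157.578) → (160.227,14.372), returning to the start.

Shape 3 is a rectangle drawn with `<rect>`. Its stroke #ff00ff means cut at S928, F812. After flipping Y the toolpath is (49.252,178.744) → (164.375,178.744) → (164.375,109.064) → (49.252,109.064) → (49.252,178.744), returning to the start.

; LightBurn 1.7.01
; GRBL device profile, absolute coords
G21
G90
G0 X174.971 Y31.148
M3 S394
G01 X170.646 Y44.460 F1703
G01 X159.322 Y52.687
G01 X145.326 Y52.687
G01 X134.002 Y44.460
G01 X129.677 Y31.148
G01 X134.002 Y17.836
G01 X145.326 Y9.609
G01 X159.322 Y9.609
G01 X170.646 Y17.836
G01 X174.971 Y31.148
M5
G0 X160.227 Y14.372
M3 S394
G01 X10.028 Y12.183 F1703
G01 X53.421 Y157.578
G01 X160.227 Y14.372
M5
G0 X49.252 Y178.744
M3 S928
G01 X164.375 Y178.744 F812
G01 X164.375 Y109.064
G01 X49.252 Y109.064
G01 X49.252 Y178.744
M5
G0 X0.000 Y0.000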